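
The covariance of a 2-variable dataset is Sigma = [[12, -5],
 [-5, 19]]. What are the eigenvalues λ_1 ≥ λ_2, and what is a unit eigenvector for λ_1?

Step 1 — characteristic polynomial of 2×2 Sigma:
  det(Sigma - λI) = λ² - trace · λ + det = 0.
  trace = 12 + 19 = 31, det = 12·19 - (-5)² = 203.
Step 2 — discriminant:
  Δ = trace² - 4·det = 961 - 812 = 149.
Step 3 — eigenvalues:
  λ = (trace ± √Δ)/2 = (31 ± 12.2066)/2,
  λ_1 = 21.6033,  λ_2 = 9.3967.

Step 4 — unit eigenvector for λ_1: solve (Sigma - λ_1 I)v = 0. First row:
  (12 - 21.6033)·v_x + (-5)·v_y = 0, i.e. (-9.6033)·v_x + (-5)·v_y = 0,
  so v ∝ (b, λ_1 - a) = (-5, 9.6033); multiply by -1 so the first entry is positive: u = (5, -9.6033).
  ||u|| = √((5)² + (-9.6033)²) = √(117.2229) ≈ 10.827,
  v_1 = u/||u|| ≈ (0.4618, -0.887) (||v_1|| = 1).

λ_1 = 21.6033,  λ_2 = 9.3967;  v_1 ≈ (0.4618, -0.887)


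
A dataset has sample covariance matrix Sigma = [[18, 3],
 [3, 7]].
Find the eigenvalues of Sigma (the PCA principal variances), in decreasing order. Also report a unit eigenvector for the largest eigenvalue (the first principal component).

Step 1 — characteristic polynomial of 2×2 Sigma:
  det(Sigma - λI) = λ² - trace · λ + det = 0.
  trace = 18 + 7 = 25, det = 18·7 - (3)² = 117.
Step 2 — discriminant:
  Δ = trace² - 4·det = 625 - 468 = 157.
Step 3 — eigenvalues:
  λ = (trace ± √Δ)/2 = (25 ± 12.53)/2,
  λ_1 = 18.765,  λ_2 = 6.235.

Step 4 — unit eigenvector for λ_1: solve (Sigma - λ_1 I)v = 0. First row:
  (18 - 18.765)·v_x + (3)·v_y = 0, i.e. (-0.765)·v_x + (3)·v_y = 0,
  so v ∝ (b, λ_1 - a) = (3, 0.765) = u.
  ||u|| = √((3)² + (0.765)²) = √(9.5852) ≈ 3.096,
  v_1 = u/||u|| ≈ (0.969, 0.2471) (||v_1|| = 1).

λ_1 = 18.765,  λ_2 = 6.235;  v_1 ≈ (0.969, 0.2471)


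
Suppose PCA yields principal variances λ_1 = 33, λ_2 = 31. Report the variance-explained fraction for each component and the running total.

Step 1 — total variance = trace(Sigma) = Σ λ_i = 33 + 31 = 64.

Step 2 — fraction explained by component i = λ_i / Σ λ:
  PC1: 33/64 = 0.5156
  PC2: 31/64 = 0.4844

Step 3 — cumulative fraction after k components = (λ_1 + ... + λ_k) / Σ λ:
  k = 1: 33/64 = 0.5156
  k = 2: (33 + 31)/64 = 64/64 = 1

Summary (fraction, with percent):

explained: PC1 0.5156 (51.56%), PC2 0.4844 (48.44%);  cumulative: 0.5156, 1


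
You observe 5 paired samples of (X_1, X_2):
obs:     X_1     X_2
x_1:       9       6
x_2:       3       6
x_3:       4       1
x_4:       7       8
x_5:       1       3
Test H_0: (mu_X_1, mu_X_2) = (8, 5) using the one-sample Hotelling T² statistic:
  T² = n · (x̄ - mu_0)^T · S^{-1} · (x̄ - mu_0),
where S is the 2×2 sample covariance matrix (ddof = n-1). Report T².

Step 1 — sample mean vector:
  mean(X_1) = (9 + 3 + 4 + 7 + 1) / 5 = 24/5 = 4.8
  mean(X_2) = (6 + 6 + 1 + 8 + 3) / 5 = 24/5 = 4.8
  x̄ = (4.8, 4.8),  deviation x̄ - mu_0 = (4.8, 4.8) - (8, 5) = (-3.2, -0.2).

Step 2 — sample covariance matrix, S[i,j] = (1/(n-1)) · Σ_k (x_{k,i} - mean_i) · (x_{k,j} - mean_j), divisor n-1 = 4:
  S[X_1,X_1] = ((4.2)·(4.2) + (-1.8)·(-1.8) + (-0.8)·(-0.8) + (2.2)·(2.2) + (-3.8)·(-3.8)) / 4 = 40.8/4 = 10.2
  S[X_1,X_2] = ((4.2)·(1.2) + (-1.8)·(1.2) + (-0.8)·(-3.8) + (2.2)·(3.2) + (-3.8)·(-1.8)) / 4 = 19.8/4 = 4.95
  S[X_2,X_2] = ((1.2)·(1.2) + (1.2)·(1.2) + (-3.8)·(-3.8) + (3.2)·(3.2) + (-1.8)·(-1.8)) / 4 = 30.8/4 = 7.7
  S = [[10.2, 4.95],
 [4.95, 7.7]].

Step 3 — invert S. det(S) = 10.2·7.7 - (4.95)² = 54.0375.
  S^{-1} = (1/det) · [[d, -b], [-b, a]] = [[0.1425, -0.0916],
 [-0.0916, 0.1888]].

Step 4 — quadratic form (x̄ - mu_0)^T · S^{-1} · (x̄ - mu_0):
  S^{-1} · (x̄ - mu_0) = (-0.4377, 0.2554),
  (x̄ - mu_0)^T · [...] = (-3.2)·(-0.4377) + (-0.2)·(0.2554) = 1.3494.

Step 5 — scale by n: T² = 5 · 1.3494 = 6.7472.

T² ≈ 6.7472


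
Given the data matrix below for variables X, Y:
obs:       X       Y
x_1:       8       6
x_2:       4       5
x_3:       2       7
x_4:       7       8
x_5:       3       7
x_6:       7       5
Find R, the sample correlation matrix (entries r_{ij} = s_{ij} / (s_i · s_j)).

Step 1 — column means:
  mean(X) = (8 + 4 + 2 + 7 + 3 + 7) / 6 = 31/6 = 5.1667
  mean(Y) = (6 + 5 + 7 + 8 + 7 + 5) / 6 = 38/6 = 6.3333

Step 2 — sample variances and covariances s[i,j] = (1/(n-1)) · Σ_k (x_{k,i} - mean_i) · (x_{k,j} - mean_j), with n-1 = 5:
  s[X,X] = ((2.8333)·(2.8333) + (-1.1667)·(-1.1667) + (-3.1667)·(-3.1667) + (1.8333)·(1.8333) + (-2.1667)·(-2.1667) + (1.8333)·(1.8333)) / 5 = 30.8333/5 = 6.1667
  s[X,Y] = ((2.8333)·(-0.3333) + (-1.1667)·(-1.3333) + (-3.1667)·(0.6667) + (1.8333)·(1.6667) + (-2.1667)·(0.6667) + (1.8333)·(-1.3333)) / 5 = -2.3333/5 = -0.4667
  s[Y,Y] = ((-0.3333)·(-0.3333) + (-1.3333)·(-1.3333) + (0.6667)·(0.6667) + (1.6667)·(1.6667) + (0.6667)·(0.6667) + (-1.3333)·(-1.3333)) / 5 = 7.3333/5 = 1.4667
  Sample standard deviations s_i = √(s[i,i]):
  s(X) = √(6.1667) = 2.4833
  s(Y) = √(1.4667) = 1.2111

Step 3 — r_{ij} = s_{ij} / (s_i · s_j):
  r[X,X] = 1 (diagonal).
  r[X,Y] = -0.4667 / (2.4833 · 1.2111) = -0.4667 / 3.0074 = -0.1552
  r[Y,Y] = 1 (diagonal).

R is symmetric with unit diagonal. Assembling:

R = [[1, -0.1552],
 [-0.1552, 1]]


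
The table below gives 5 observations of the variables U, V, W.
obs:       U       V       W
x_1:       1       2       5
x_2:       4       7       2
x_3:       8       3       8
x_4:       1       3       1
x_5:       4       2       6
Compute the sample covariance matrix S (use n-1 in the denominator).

Step 1 — column means:
  mean(U) = (1 + 4 + 8 + 1 + 4) / 5 = 18/5 = 3.6
  mean(V) = (2 + 7 + 3 + 3 + 2) / 5 = 17/5 = 3.4
  mean(W) = (5 + 2 + 8 + 1 + 6) / 5 = 22/5 = 4.4

Step 2 — sample covariance S[i,j] = (1/(n-1)) · Σ_k (x_{k,i} - mean_i) · (x_{k,j} - mean_j), with n-1 = 4.
  S[U,U] = ((-2.6)·(-2.6) + (0.4)·(0.4) + (4.4)·(4.4) + (-2.6)·(-2.6) + (0.4)·(0.4)) / 4 = 33.2/4 = 8.3
  S[U,V] = ((-2.6)·(-1.4) + (0.4)·(3.6) + (4.4)·(-0.4) + (-2.6)·(-0.4) + (0.4)·(-1.4)) / 4 = 3.8/4 = 0.95
  S[U,W] = ((-2.6)·(0.6) + (0.4)·(-2.4) + (4.4)·(3.6) + (-2.6)·(-3.4) + (0.4)·(1.6)) / 4 = 22.8/4 = 5.7
  S[V,V] = ((-1.4)·(-1.4) + (3.6)·(3.6) + (-0.4)·(-0.4) + (-0.4)·(-0.4) + (-1.4)·(-1.4)) / 4 = 17.2/4 = 4.3
  S[V,W] = ((-1.4)·(0.6) + (3.6)·(-2.4) + (-0.4)·(3.6) + (-0.4)·(-3.4) + (-1.4)·(1.6)) / 4 = -11.8/4 = -2.95
  S[W,W] = ((0.6)·(0.6) + (-2.4)·(-2.4) + (3.6)·(3.6) + (-3.4)·(-3.4) + (1.6)·(1.6)) / 4 = 33.2/4 = 8.3

S is symmetric (S[j,i] = S[i,j]). Assembling:

S = [[8.3, 0.95, 5.7],
 [0.95, 4.3, -2.95],
 [5.7, -2.95, 8.3]]


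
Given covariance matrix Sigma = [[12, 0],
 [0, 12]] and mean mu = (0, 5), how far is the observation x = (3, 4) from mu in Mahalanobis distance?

Step 1 — centre the observation: (x - mu) = (3, -1).

Step 2 — invert Sigma. det(Sigma) = 12·12 - (0)² = 144.
  Sigma^{-1} = (1/det) · [[d, -b], [-b, a]] = [[0.0833, 0],
 [0, 0.0833]].

Step 3 — form the quadratic (x - mu)^T · Sigma^{-1} · (x - mu):
  Sigma^{-1} · (x - mu) = (0.25, -0.0833).
  (x - mu)^T · [Sigma^{-1} · (x - mu)] = (3)·(0.25) + (-1)·(-0.0833) = 0.8333.

Step 4 — take square root: d = √(0.8333) ≈ 0.9129.

d(x, mu) = √(0.8333) ≈ 0.9129


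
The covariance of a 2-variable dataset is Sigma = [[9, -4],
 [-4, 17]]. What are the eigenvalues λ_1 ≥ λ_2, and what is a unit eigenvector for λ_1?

Step 1 — characteristic polynomial of 2×2 Sigma:
  det(Sigma - λI) = λ² - trace · λ + det = 0.
  trace = 9 + 17 = 26, det = 9·17 - (-4)² = 137.
Step 2 — discriminant:
  Δ = trace² - 4·det = 676 - 548 = 128.
Step 3 — eigenvalues:
  λ = (trace ± √Δ)/2 = (26 ± 11.3137)/2,
  λ_1 = 18.6569,  λ_2 = 7.3431.

Step 4 — unit eigenvector for λ_1: solve (Sigma - λ_1 I)v = 0. First row:
  (9 - 18.6569)·v_x + (-4)·v_y = 0, i.e. (-9.6569)·v_x + (-4)·v_y = 0,
  so v ∝ (b, λ_1 - a) = (-4, 9.6569); multiply by -1 so the first entry is positive: u = (4, -9.6569).
  ||u|| = √((4)² + (-9.6569)²) = √(109.2548) ≈ 10.4525,
  v_1 = u/||u|| ≈ (0.3827, -0.9239) (||v_1|| = 1).

λ_1 = 18.6569,  λ_2 = 7.3431;  v_1 ≈ (0.3827, -0.9239)


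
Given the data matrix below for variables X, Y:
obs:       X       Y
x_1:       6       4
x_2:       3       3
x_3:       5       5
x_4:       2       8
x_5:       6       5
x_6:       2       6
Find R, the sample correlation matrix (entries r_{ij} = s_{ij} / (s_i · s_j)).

Step 1 — column means:
  mean(X) = (6 + 3 + 5 + 2 + 6 + 2) / 6 = 24/6 = 4
  mean(Y) = (4 + 3 + 5 + 8 + 5 + 6) / 6 = 31/6 = 5.1667

Step 2 — sample variances and covariances s[i,j] = (1/(n-1)) · Σ_k (x_{k,i} - mean_i) · (x_{k,j} - mean_j), with n-1 = 5:
  s[X,X] = ((2)·(2) + (-1)·(-1) + (1)·(1) + (-2)·(-2) + (2)·(2) + (-2)·(-2)) / 5 = 18/5 = 3.6
  s[X,Y] = ((2)·(-1.1667) + (-1)·(-2.1667) + (1)·(-0.1667) + (-2)·(2.8333) + (2)·(-0.1667) + (-2)·(0.8333)) / 5 = -8/5 = -1.6
  s[Y,Y] = ((-1.1667)·(-1.1667) + (-2.1667)·(-2.1667) + (-0.1667)·(-0.1667) + (2.8333)·(2.8333) + (-0.1667)·(-0.1667) + (0.8333)·(0.8333)) / 5 = 14.8333/5 = 2.9667
  Sample standard deviations s_i = √(s[i,i]):
  s(X) = √(3.6) = 1.8974
  s(Y) = √(2.9667) = 1.7224

Step 3 — r_{ij} = s_{ij} / (s_i · s_j):
  r[X,X] = 1 (diagonal).
  r[X,Y] = -1.6 / (1.8974 · 1.7224) = -1.6 / 3.268 = -0.4896
  r[Y,Y] = 1 (diagonal).

R is symmetric with unit diagonal. Assembling:

R = [[1, -0.4896],
 [-0.4896, 1]]


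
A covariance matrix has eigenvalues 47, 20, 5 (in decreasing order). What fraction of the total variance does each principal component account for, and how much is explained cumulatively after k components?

Step 1 — total variance = trace(Sigma) = Σ λ_i = 47 + 20 + 5 = 72.

Step 2 — fraction explained by component i = λ_i / Σ λ:
  PC1: 47/72 = 0.6528
  PC2: 20/72 = 0.2778
  PC3: 5/72 = 0.0694

Step 3 — cumulative fraction after k components = (λ_1 + ... + λ_k) / Σ λ:
  k = 1: 47/72 = 0.6528
  k = 2: (47 + 20)/72 = 67/72 = 0.9306
  k = 3: (47 + 20 + 5)/72 = 72/72 = 1

Summary (fraction, with percent):

explained: PC1 0.6528 (65.28%), PC2 0.2778 (27.78%), PC3 0.0694 (6.94%);  cumulative: 0.6528, 0.9306, 1


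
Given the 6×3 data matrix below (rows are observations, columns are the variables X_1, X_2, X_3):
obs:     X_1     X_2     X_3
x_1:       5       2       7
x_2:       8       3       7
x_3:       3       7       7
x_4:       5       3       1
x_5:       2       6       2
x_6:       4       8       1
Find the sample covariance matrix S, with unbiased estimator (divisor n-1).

Step 1 — column means:
  mean(X_1) = (5 + 8 + 3 + 5 + 2 + 4) / 6 = 27/6 = 4.5
  mean(X_2) = (2 + 3 + 7 + 3 + 6 + 8) / 6 = 29/6 = 4.8333
  mean(X_3) = (7 + 7 + 7 + 1 + 2 + 1) / 6 = 25/6 = 4.1667

Step 2 — sample covariance S[i,j] = (1/(n-1)) · Σ_k (x_{k,i} - mean_i) · (x_{k,j} - mean_j), with n-1 = 5.
  S[X_1,X_1] = ((0.5)·(0.5) + (3.5)·(3.5) + (-1.5)·(-1.5) + (0.5)·(0.5) + (-2.5)·(-2.5) + (-0.5)·(-0.5)) / 5 = 21.5/5 = 4.3
  S[X_1,X_2] = ((0.5)·(-2.8333) + (3.5)·(-1.8333) + (-1.5)·(2.1667) + (0.5)·(-1.8333) + (-2.5)·(1.1667) + (-0.5)·(3.1667)) / 5 = -16.5/5 = -3.3
  S[X_1,X_3] = ((0.5)·(2.8333) + (3.5)·(2.8333) + (-1.5)·(2.8333) + (0.5)·(-3.1667) + (-2.5)·(-2.1667) + (-0.5)·(-3.1667)) / 5 = 12.5/5 = 2.5
  S[X_2,X_2] = ((-2.8333)·(-2.8333) + (-1.8333)·(-1.8333) + (2.1667)·(2.1667) + (-1.8333)·(-1.8333) + (1.1667)·(1.1667) + (3.1667)·(3.1667)) / 5 = 30.8333/5 = 6.1667
  S[X_2,X_3] = ((-2.8333)·(2.8333) + (-1.8333)·(2.8333) + (2.1667)·(2.8333) + (-1.8333)·(-3.1667) + (1.1667)·(-2.1667) + (3.1667)·(-3.1667)) / 5 = -13.8333/5 = -2.7667
  S[X_3,X_3] = ((2.8333)·(2.8333) + (2.8333)·(2.8333) + (2.8333)·(2.8333) + (-3.1667)·(-3.1667) + (-2.1667)·(-2.1667) + (-3.1667)·(-3.1667)) / 5 = 48.8333/5 = 9.7667

S is symmetric (S[j,i] = S[i,j]). Assembling:

S = [[4.3, -3.3, 2.5],
 [-3.3, 6.1667, -2.7667],
 [2.5, -2.7667, 9.7667]]


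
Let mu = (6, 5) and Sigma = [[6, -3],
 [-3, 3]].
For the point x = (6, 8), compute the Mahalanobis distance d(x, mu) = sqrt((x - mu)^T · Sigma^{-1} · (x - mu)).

Step 1 — centre the observation: (x - mu) = (0, 3).

Step 2 — invert Sigma. det(Sigma) = 6·3 - (-3)² = 9.
  Sigma^{-1} = (1/det) · [[d, -b], [-b, a]] = [[0.3333, 0.3333],
 [0.3333, 0.6667]].

Step 3 — form the quadratic (x - mu)^T · Sigma^{-1} · (x - mu):
  Sigma^{-1} · (x - mu) = (1, 2).
  (x - mu)^T · [Sigma^{-1} · (x - mu)] = (0)·(1) + (3)·(2) = 6.

Step 4 — take square root: d = √(6) ≈ 2.4495.

d(x, mu) = √(6) ≈ 2.4495


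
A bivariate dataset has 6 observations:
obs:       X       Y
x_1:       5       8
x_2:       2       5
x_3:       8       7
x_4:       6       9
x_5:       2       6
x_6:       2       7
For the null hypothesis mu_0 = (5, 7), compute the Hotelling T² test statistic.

Step 1 — sample mean vector:
  mean(X) = (5 + 2 + 8 + 6 + 2 + 2) / 6 = 25/6 = 4.1667
  mean(Y) = (8 + 5 + 7 + 9 + 6 + 7) / 6 = 42/6 = 7
  x̄ = (4.1667, 7),  deviation x̄ - mu_0 = (4.1667, 7) - (5, 7) = (-0.8333, 0).

Step 2 — sample covariance matrix, S[i,j] = (1/(n-1)) · Σ_k (x_{k,i} - mean_i) · (x_{k,j} - mean_j), divisor n-1 = 5:
  S[X,X] = ((0.8333)·(0.8333) + (-2.1667)·(-2.1667) + (3.8333)·(3.8333) + (1.8333)·(1.8333) + (-2.1667)·(-2.1667) + (-2.1667)·(-2.1667)) / 5 = 32.8333/5 = 6.5667
  S[X,Y] = ((0.8333)·(1) + (-2.1667)·(-2) + (3.8333)·(0) + (1.8333)·(2) + (-2.1667)·(-1) + (-2.1667)·(0)) / 5 = 11/5 = 2.2
  S[Y,Y] = ((1)·(1) + (-2)·(-2) + (0)·(0) + (2)·(2) + (-1)·(-1) + (0)·(0)) / 5 = 10/5 = 2
  S = [[6.5667, 2.2],
 [2.2, 2]].

Step 3 — invert S. det(S) = 6.5667·2 - (2.2)² = 8.2933.
  S^{-1} = (1/det) · [[d, -b], [-b, a]] = [[0.2412, -0.2653],
 [-0.2653, 0.7918]].

Step 4 — quadratic form (x̄ - mu_0)^T · S^{-1} · (x̄ - mu_0):
  S^{-1} · (x̄ - mu_0) = (-0.201, 0.2211),
  (x̄ - mu_0)^T · [...] = (-0.8333)·(-0.201) + (0)·(0.2211) = 0.1675.

Step 5 — scale by n: T² = 6 · 0.1675 = 1.0048.

T² ≈ 1.0048


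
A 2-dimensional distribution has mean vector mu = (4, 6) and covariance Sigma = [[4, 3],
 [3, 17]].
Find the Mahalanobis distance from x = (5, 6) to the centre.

Step 1 — centre the observation: (x - mu) = (1, 0).

Step 2 — invert Sigma. det(Sigma) = 4·17 - (3)² = 59.
  Sigma^{-1} = (1/det) · [[d, -b], [-b, a]] = [[0.2881, -0.0508],
 [-0.0508, 0.0678]].

Step 3 — form the quadratic (x - mu)^T · Sigma^{-1} · (x - mu):
  Sigma^{-1} · (x - mu) = (0.2881, -0.0508).
  (x - mu)^T · [Sigma^{-1} · (x - mu)] = (1)·(0.2881) + (0)·(-0.0508) = 0.2881.

Step 4 — take square root: d = √(0.2881) ≈ 0.5368.

d(x, mu) = √(0.2881) ≈ 0.5368


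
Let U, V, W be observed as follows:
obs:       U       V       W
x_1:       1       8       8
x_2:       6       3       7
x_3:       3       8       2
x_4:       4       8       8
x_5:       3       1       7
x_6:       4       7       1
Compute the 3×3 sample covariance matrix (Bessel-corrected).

Step 1 — column means:
  mean(U) = (1 + 6 + 3 + 4 + 3 + 4) / 6 = 21/6 = 3.5
  mean(V) = (8 + 3 + 8 + 8 + 1 + 7) / 6 = 35/6 = 5.8333
  mean(W) = (8 + 7 + 2 + 8 + 7 + 1) / 6 = 33/6 = 5.5

Step 2 — sample covariance S[i,j] = (1/(n-1)) · Σ_k (x_{k,i} - mean_i) · (x_{k,j} - mean_j), with n-1 = 5.
  S[U,U] = ((-2.5)·(-2.5) + (2.5)·(2.5) + (-0.5)·(-0.5) + (0.5)·(0.5) + (-0.5)·(-0.5) + (0.5)·(0.5)) / 5 = 13.5/5 = 2.7
  S[U,V] = ((-2.5)·(2.1667) + (2.5)·(-2.8333) + (-0.5)·(2.1667) + (0.5)·(2.1667) + (-0.5)·(-4.8333) + (0.5)·(1.1667)) / 5 = -9.5/5 = -1.9
  S[U,W] = ((-2.5)·(2.5) + (2.5)·(1.5) + (-0.5)·(-3.5) + (0.5)·(2.5) + (-0.5)·(1.5) + (0.5)·(-4.5)) / 5 = -2.5/5 = -0.5
  S[V,V] = ((2.1667)·(2.1667) + (-2.8333)·(-2.8333) + (2.1667)·(2.1667) + (2.1667)·(2.1667) + (-4.8333)·(-4.8333) + (1.1667)·(1.1667)) / 5 = 46.8333/5 = 9.3667
  S[V,W] = ((2.1667)·(2.5) + (-2.8333)·(1.5) + (2.1667)·(-3.5) + (2.1667)·(2.5) + (-4.8333)·(1.5) + (1.1667)·(-4.5)) / 5 = -13.5/5 = -2.7
  S[W,W] = ((2.5)·(2.5) + (1.5)·(1.5) + (-3.5)·(-3.5) + (2.5)·(2.5) + (1.5)·(1.5) + (-4.5)·(-4.5)) / 5 = 49.5/5 = 9.9

S is symmetric (S[j,i] = S[i,j]). Assembling:

S = [[2.7, -1.9, -0.5],
 [-1.9, 9.3667, -2.7],
 [-0.5, -2.7, 9.9]]


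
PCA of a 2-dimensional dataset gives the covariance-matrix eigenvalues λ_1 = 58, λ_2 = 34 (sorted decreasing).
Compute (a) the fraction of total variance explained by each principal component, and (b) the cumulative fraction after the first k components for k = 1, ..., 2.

Step 1 — total variance = trace(Sigma) = Σ λ_i = 58 + 34 = 92.

Step 2 — fraction explained by component i = λ_i / Σ λ:
  PC1: 58/92 = 0.6304
  PC2: 34/92 = 0.3696

Step 3 — cumulative fraction after k components = (λ_1 + ... + λ_k) / Σ λ:
  k = 1: 58/92 = 0.6304
  k = 2: (58 + 34)/92 = 92/92 = 1

Summary (fraction, with percent):

explained: PC1 0.6304 (63.04%), PC2 0.3696 (36.96%);  cumulative: 0.6304, 1


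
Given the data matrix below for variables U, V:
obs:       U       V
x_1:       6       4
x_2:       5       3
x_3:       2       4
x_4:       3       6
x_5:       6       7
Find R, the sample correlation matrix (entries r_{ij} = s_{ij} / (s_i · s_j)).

Step 1 — column means:
  mean(U) = (6 + 5 + 2 + 3 + 6) / 5 = 22/5 = 4.4
  mean(V) = (4 + 3 + 4 + 6 + 7) / 5 = 24/5 = 4.8

Step 2 — sample variances and covariances s[i,j] = (1/(n-1)) · Σ_k (x_{k,i} - mean_i) · (x_{k,j} - mean_j), with n-1 = 4:
  s[U,U] = ((1.6)·(1.6) + (0.6)·(0.6) + (-2.4)·(-2.4) + (-1.4)·(-1.4) + (1.6)·(1.6)) / 4 = 13.2/4 = 3.3
  s[U,V] = ((1.6)·(-0.8) + (0.6)·(-1.8) + (-2.4)·(-0.8) + (-1.4)·(1.2) + (1.6)·(2.2)) / 4 = 1.4/4 = 0.35
  s[V,V] = ((-0.8)·(-0.8) + (-1.8)·(-1.8) + (-0.8)·(-0.8) + (1.2)·(1.2) + (2.2)·(2.2)) / 4 = 10.8/4 = 2.7
  Sample standard deviations s_i = √(s[i,i]):
  s(U) = √(3.3) = 1.8166
  s(V) = √(2.7) = 1.6432

Step 3 — r_{ij} = s_{ij} / (s_i · s_j):
  r[U,U] = 1 (diagonal).
  r[U,V] = 0.35 / (1.8166 · 1.6432) = 0.35 / 2.985 = 0.1173
  r[V,V] = 1 (diagonal).

R is symmetric with unit diagonal. Assembling:

R = [[1, 0.1173],
 [0.1173, 1]]


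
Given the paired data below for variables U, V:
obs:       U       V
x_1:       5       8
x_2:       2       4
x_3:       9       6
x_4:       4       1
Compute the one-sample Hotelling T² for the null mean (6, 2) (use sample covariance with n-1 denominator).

Step 1 — sample mean vector:
  mean(U) = (5 + 2 + 9 + 4) / 4 = 20/4 = 5
  mean(V) = (8 + 4 + 6 + 1) / 4 = 19/4 = 4.75
  x̄ = (5, 4.75),  deviation x̄ - mu_0 = (5, 4.75) - (6, 2) = (-1, 2.75).

Step 2 — sample covariance matrix, S[i,j] = (1/(n-1)) · Σ_k (x_{k,i} - mean_i) · (x_{k,j} - mean_j), divisor n-1 = 3:
  S[U,U] = ((0)·(0) + (-3)·(-3) + (4)·(4) + (-1)·(-1)) / 3 = 26/3 = 8.6667
  S[U,V] = ((0)·(3.25) + (-3)·(-0.75) + (4)·(1.25) + (-1)·(-3.75)) / 3 = 11/3 = 3.6667
  S[V,V] = ((3.25)·(3.25) + (-0.75)·(-0.75) + (1.25)·(1.25) + (-3.75)·(-3.75)) / 3 = 26.75/3 = 8.9167
  S = [[8.6667, 3.6667],
 [3.6667, 8.9167]].

Step 3 — invert S. det(S) = 8.6667·8.9167 - (3.6667)² = 63.8333.
  S^{-1} = (1/det) · [[d, -b], [-b, a]] = [[0.1397, -0.0574],
 [-0.0574, 0.1358]].

Step 4 — quadratic form (x̄ - mu_0)^T · S^{-1} · (x̄ - mu_0):
  S^{-1} · (x̄ - mu_0) = (-0.2977, 0.4308),
  (x̄ - mu_0)^T · [...] = (-1)·(-0.2977) + (2.75)·(0.4308) = 1.4824.

Step 5 — scale by n: T² = 4 · 1.4824 = 5.9295.

T² ≈ 5.9295


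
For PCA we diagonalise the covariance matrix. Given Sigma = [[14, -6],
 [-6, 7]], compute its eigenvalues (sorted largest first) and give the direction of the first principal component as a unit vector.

Step 1 — characteristic polynomial of 2×2 Sigma:
  det(Sigma - λI) = λ² - trace · λ + det = 0.
  trace = 14 + 7 = 21, det = 14·7 - (-6)² = 62.
Step 2 — discriminant:
  Δ = trace² - 4·det = 441 - 248 = 193.
Step 3 — eigenvalues:
  λ = (trace ± √Δ)/2 = (21 ± 13.8924)/2,
  λ_1 = 17.4462,  λ_2 = 3.5538.

Step 4 — unit eigenvector for λ_1: solve (Sigma - λ_1 I)v = 0. First row:
  (14 - 17.4462)·v_x + (-6)·v_y = 0, i.e. (-3.4462)·v_x + (-6)·v_y = 0,
  so v ∝ (b, λ_1 - a) = (-6, 3.4462); multiply by -1 so the first entry is positive: u = (6, -3.4462).
  ||u|| = √((6)² + (-3.4462)²) = √(47.8764) ≈ 6.9193,
  v_1 = u/||u|| ≈ (0.8671, -0.4981) (||v_1|| = 1).

λ_1 = 17.4462,  λ_2 = 3.5538;  v_1 ≈ (0.8671, -0.4981)


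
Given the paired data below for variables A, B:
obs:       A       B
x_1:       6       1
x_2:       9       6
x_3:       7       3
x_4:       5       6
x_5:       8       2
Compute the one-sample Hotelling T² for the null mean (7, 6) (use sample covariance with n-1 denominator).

Step 1 — sample mean vector:
  mean(A) = (6 + 9 + 7 + 5 + 8) / 5 = 35/5 = 7
  mean(B) = (1 + 6 + 3 + 6 + 2) / 5 = 18/5 = 3.6
  x̄ = (7, 3.6),  deviation x̄ - mu_0 = (7, 3.6) - (7, 6) = (0, -2.4).

Step 2 — sample covariance matrix, S[i,j] = (1/(n-1)) · Σ_k (x_{k,i} - mean_i) · (x_{k,j} - mean_j), divisor n-1 = 4:
  S[A,A] = ((-1)·(-1) + (2)·(2) + (0)·(0) + (-2)·(-2) + (1)·(1)) / 4 = 10/4 = 2.5
  S[A,B] = ((-1)·(-2.6) + (2)·(2.4) + (0)·(-0.6) + (-2)·(2.4) + (1)·(-1.6)) / 4 = 1/4 = 0.25
  S[B,B] = ((-2.6)·(-2.6) + (2.4)·(2.4) + (-0.6)·(-0.6) + (2.4)·(2.4) + (-1.6)·(-1.6)) / 4 = 21.2/4 = 5.3
  S = [[2.5, 0.25],
 [0.25, 5.3]].

Step 3 — invert S. det(S) = 2.5·5.3 - (0.25)² = 13.1875.
  S^{-1} = (1/det) · [[d, -b], [-b, a]] = [[0.4019, -0.019],
 [-0.019, 0.1896]].

Step 4 — quadratic form (x̄ - mu_0)^T · S^{-1} · (x̄ - mu_0):
  S^{-1} · (x̄ - mu_0) = (0.0455, -0.455),
  (x̄ - mu_0)^T · [...] = (0)·(0.0455) + (-2.4)·(-0.455) = 1.0919.

Step 5 — scale by n: T² = 5 · 1.0919 = 5.4597.

T² ≈ 5.4597


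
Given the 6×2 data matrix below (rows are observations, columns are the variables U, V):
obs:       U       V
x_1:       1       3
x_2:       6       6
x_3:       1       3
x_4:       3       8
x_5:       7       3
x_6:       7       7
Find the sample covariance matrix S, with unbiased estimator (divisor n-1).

Step 1 — column means:
  mean(U) = (1 + 6 + 1 + 3 + 7 + 7) / 6 = 25/6 = 4.1667
  mean(V) = (3 + 6 + 3 + 8 + 3 + 7) / 6 = 30/6 = 5

Step 2 — sample covariance S[i,j] = (1/(n-1)) · Σ_k (x_{k,i} - mean_i) · (x_{k,j} - mean_j), with n-1 = 5.
  S[U,U] = ((-3.1667)·(-3.1667) + (1.8333)·(1.8333) + (-3.1667)·(-3.1667) + (-1.1667)·(-1.1667) + (2.8333)·(2.8333) + (2.8333)·(2.8333)) / 5 = 40.8333/5 = 8.1667
  S[U,V] = ((-3.1667)·(-2) + (1.8333)·(1) + (-3.1667)·(-2) + (-1.1667)·(3) + (2.8333)·(-2) + (2.8333)·(2)) / 5 = 11/5 = 2.2
  S[V,V] = ((-2)·(-2) + (1)·(1) + (-2)·(-2) + (3)·(3) + (-2)·(-2) + (2)·(2)) / 5 = 26/5 = 5.2

S is symmetric (S[j,i] = S[i,j]). Assembling:

S = [[8.1667, 2.2],
 [2.2, 5.2]]


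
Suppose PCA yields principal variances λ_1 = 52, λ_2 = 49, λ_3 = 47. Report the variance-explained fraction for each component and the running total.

Step 1 — total variance = trace(Sigma) = Σ λ_i = 52 + 49 + 47 = 148.

Step 2 — fraction explained by component i = λ_i / Σ λ:
  PC1: 52/148 = 0.3514
  PC2: 49/148 = 0.3311
  PC3: 47/148 = 0.3176

Step 3 — cumulative fraction after k components = (λ_1 + ... + λ_k) / Σ λ:
  k = 1: 52/148 = 0.3514
  k = 2: (52 + 49)/148 = 101/148 = 0.6824
  k = 3: (52 + 49 + 47)/148 = 148/148 = 1

Summary (fraction, with percent):

explained: PC1 0.3514 (35.14%), PC2 0.3311 (33.11%), PC3 0.3176 (31.76%);  cumulative: 0.3514, 0.6824, 1


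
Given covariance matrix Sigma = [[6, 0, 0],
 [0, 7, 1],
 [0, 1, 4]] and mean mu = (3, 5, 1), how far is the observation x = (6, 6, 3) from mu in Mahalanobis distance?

Step 1 — centre the observation: (x - mu) = (3, 1, 2).

Step 2 — invert Sigma (cofactor / det for 3×3, or solve directly):
  Sigma^{-1} = [[0.1667, 0, 0],
 [0, 0.1481, -0.037],
 [0, -0.037, 0.2593]].

Step 3 — form the quadratic (x - mu)^T · Sigma^{-1} · (x - mu):
  Sigma^{-1} · (x - mu) = (0.5, 0.0741, 0.4815).
  (x - mu)^T · [Sigma^{-1} · (x - mu)] = (3)·(0.5) + (1)·(0.0741) + (2)·(0.4815) = 2.537.

Step 4 — take square root: d = √(2.537) ≈ 1.5928.

d(x, mu) = √(2.537) ≈ 1.5928


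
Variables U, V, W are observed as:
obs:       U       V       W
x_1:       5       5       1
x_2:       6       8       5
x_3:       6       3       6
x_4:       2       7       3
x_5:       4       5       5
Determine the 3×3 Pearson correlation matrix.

Step 1 — column means:
  mean(U) = (5 + 6 + 6 + 2 + 4) / 5 = 23/5 = 4.6
  mean(V) = (5 + 8 + 3 + 7 + 5) / 5 = 28/5 = 5.6
  mean(W) = (1 + 5 + 6 + 3 + 5) / 5 = 20/5 = 4

Step 2 — sample variances and covariances s[i,j] = (1/(n-1)) · Σ_k (x_{k,i} - mean_i) · (x_{k,j} - mean_j), with n-1 = 4:
  s[U,U] = ((0.4)·(0.4) + (1.4)·(1.4) + (1.4)·(1.4) + (-2.6)·(-2.6) + (-0.6)·(-0.6)) / 4 = 11.2/4 = 2.8
  s[U,V] = ((0.4)·(-0.6) + (1.4)·(2.4) + (1.4)·(-2.6) + (-2.6)·(1.4) + (-0.6)·(-0.6)) / 4 = -3.8/4 = -0.95
  s[U,W] = ((0.4)·(-3) + (1.4)·(1) + (1.4)·(2) + (-2.6)·(-1) + (-0.6)·(1)) / 4 = 5/4 = 1.25
  s[V,V] = ((-0.6)·(-0.6) + (2.4)·(2.4) + (-2.6)·(-2.6) + (1.4)·(1.4) + (-0.6)·(-0.6)) / 4 = 15.2/4 = 3.8
  s[V,W] = ((-0.6)·(-3) + (2.4)·(1) + (-2.6)·(2) + (1.4)·(-1) + (-0.6)·(1)) / 4 = -3/4 = -0.75
  s[W,W] = ((-3)·(-3) + (1)·(1) + (2)·(2) + (-1)·(-1) + (1)·(1)) / 4 = 16/4 = 4
  Sample standard deviations s_i = √(s[i,i]):
  s(U) = √(2.8) = 1.6733
  s(V) = √(3.8) = 1.9494
  s(W) = √(4) = 2

Step 3 — r_{ij} = s_{ij} / (s_i · s_j):
  r[U,U] = 1 (diagonal).
  r[U,V] = -0.95 / (1.6733 · 1.9494) = -0.95 / 3.2619 = -0.2912
  r[U,W] = 1.25 / (1.6733 · 2) = 1.25 / 3.3466 = 0.3735
  r[V,V] = 1 (diagonal).
  r[V,W] = -0.75 / (1.9494 · 2) = -0.75 / 3.8987 = -0.1924
  r[W,W] = 1 (diagonal).

R is symmetric with unit diagonal. Assembling:

R = [[1, -0.2912, 0.3735],
 [-0.2912, 1, -0.1924],
 [0.3735, -0.1924, 1]]


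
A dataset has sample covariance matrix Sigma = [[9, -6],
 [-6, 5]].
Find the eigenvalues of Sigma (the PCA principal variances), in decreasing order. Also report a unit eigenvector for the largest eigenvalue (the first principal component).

Step 1 — characteristic polynomial of 2×2 Sigma:
  det(Sigma - λI) = λ² - trace · λ + det = 0.
  trace = 9 + 5 = 14, det = 9·5 - (-6)² = 9.
Step 2 — discriminant:
  Δ = trace² - 4·det = 196 - 36 = 160.
Step 3 — eigenvalues:
  λ = (trace ± √Δ)/2 = (14 ± 12.6491)/2,
  λ_1 = 13.3246,  λ_2 = 0.6754.

Step 4 — unit eigenvector for λ_1: solve (Sigma - λ_1 I)v = 0. First row:
  (9 - 13.3246)·v_x + (-6)·v_y = 0, i.e. (-4.3246)·v_x + (-6)·v_y = 0,
  so v ∝ (b, λ_1 - a) = (-6, 4.3246); multiply by -1 so the first entry is positive: u = (6, -4.3246).
  ||u|| = √((6)² + (-4.3246)²) = √(54.7018) ≈ 7.3961,
  v_1 = u/||u|| ≈ (0.8112, -0.5847) (||v_1|| = 1).

λ_1 = 13.3246,  λ_2 = 0.6754;  v_1 ≈ (0.8112, -0.5847)


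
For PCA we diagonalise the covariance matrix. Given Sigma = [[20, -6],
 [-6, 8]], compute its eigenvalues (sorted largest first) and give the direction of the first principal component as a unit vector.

Step 1 — characteristic polynomial of 2×2 Sigma:
  det(Sigma - λI) = λ² - trace · λ + det = 0.
  trace = 20 + 8 = 28, det = 20·8 - (-6)² = 124.
Step 2 — discriminant:
  Δ = trace² - 4·det = 784 - 496 = 288.
Step 3 — eigenvalues:
  λ = (trace ± √Δ)/2 = (28 ± 16.9706)/2,
  λ_1 = 22.4853,  λ_2 = 5.5147.

Step 4 — unit eigenvector for λ_1: solve (Sigma - λ_1 I)v = 0. First row:
  (20 - 22.4853)·v_x + (-6)·v_y = 0, i.e. (-2.4853)·v_x + (-6)·v_y = 0,
  so v ∝ (b, λ_1 - a) = (-6, 2.4853); multiply by -1 so the first entry is positive: u = (6, -2.4853).
  ||u|| = √((6)² + (-2.4853)²) = √(42.1766) ≈ 6.4944,
  v_1 = u/||u|| ≈ (0.9239, -0.3827) (||v_1|| = 1).

λ_1 = 22.4853,  λ_2 = 5.5147;  v_1 ≈ (0.9239, -0.3827)


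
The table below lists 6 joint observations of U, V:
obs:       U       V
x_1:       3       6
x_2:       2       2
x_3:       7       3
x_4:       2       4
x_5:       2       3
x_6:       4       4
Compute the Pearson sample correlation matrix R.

Step 1 — column means:
  mean(U) = (3 + 2 + 7 + 2 + 2 + 4) / 6 = 20/6 = 3.3333
  mean(V) = (6 + 2 + 3 + 4 + 3 + 4) / 6 = 22/6 = 3.6667

Step 2 — sample variances and covariances s[i,j] = (1/(n-1)) · Σ_k (x_{k,i} - mean_i) · (x_{k,j} - mean_j), with n-1 = 5:
  s[U,U] = ((-0.3333)·(-0.3333) + (-1.3333)·(-1.3333) + (3.6667)·(3.6667) + (-1.3333)·(-1.3333) + (-1.3333)·(-1.3333) + (0.6667)·(0.6667)) / 5 = 19.3333/5 = 3.8667
  s[U,V] = ((-0.3333)·(2.3333) + (-1.3333)·(-1.6667) + (3.6667)·(-0.6667) + (-1.3333)·(0.3333) + (-1.3333)·(-0.6667) + (0.6667)·(0.3333)) / 5 = -0.3333/5 = -0.0667
  s[V,V] = ((2.3333)·(2.3333) + (-1.6667)·(-1.6667) + (-0.6667)·(-0.6667) + (0.3333)·(0.3333) + (-0.6667)·(-0.6667) + (0.3333)·(0.3333)) / 5 = 9.3333/5 = 1.8667
  Sample standard deviations s_i = √(s[i,i]):
  s(U) = √(3.8667) = 1.9664
  s(V) = √(1.8667) = 1.3663

Step 3 — r_{ij} = s_{ij} / (s_i · s_j):
  r[U,U] = 1 (diagonal).
  r[U,V] = -0.0667 / (1.9664 · 1.3663) = -0.0667 / 2.6866 = -0.0248
  r[V,V] = 1 (diagonal).

R is symmetric with unit diagonal. Assembling:

R = [[1, -0.0248],
 [-0.0248, 1]]


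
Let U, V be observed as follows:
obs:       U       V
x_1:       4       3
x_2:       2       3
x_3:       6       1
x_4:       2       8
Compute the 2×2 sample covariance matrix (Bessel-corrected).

Step 1 — column means:
  mean(U) = (4 + 2 + 6 + 2) / 4 = 14/4 = 3.5
  mean(V) = (3 + 3 + 1 + 8) / 4 = 15/4 = 3.75

Step 2 — sample covariance S[i,j] = (1/(n-1)) · Σ_k (x_{k,i} - mean_i) · (x_{k,j} - mean_j), with n-1 = 3.
  S[U,U] = ((0.5)·(0.5) + (-1.5)·(-1.5) + (2.5)·(2.5) + (-1.5)·(-1.5)) / 3 = 11/3 = 3.6667
  S[U,V] = ((0.5)·(-0.75) + (-1.5)·(-0.75) + (2.5)·(-2.75) + (-1.5)·(4.25)) / 3 = -12.5/3 = -4.1667
  S[V,V] = ((-0.75)·(-0.75) + (-0.75)·(-0.75) + (-2.75)·(-2.75) + (4.25)·(4.25)) / 3 = 26.75/3 = 8.9167

S is symmetric (S[j,i] = S[i,j]). Assembling:

S = [[3.6667, -4.1667],
 [-4.1667, 8.9167]]


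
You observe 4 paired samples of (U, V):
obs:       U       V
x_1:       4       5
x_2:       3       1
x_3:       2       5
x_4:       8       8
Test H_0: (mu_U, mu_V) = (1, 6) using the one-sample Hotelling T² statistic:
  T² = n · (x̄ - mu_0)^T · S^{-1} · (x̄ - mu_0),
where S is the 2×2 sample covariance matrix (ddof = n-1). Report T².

Step 1 — sample mean vector:
  mean(U) = (4 + 3 + 2 + 8) / 4 = 17/4 = 4.25
  mean(V) = (5 + 1 + 5 + 8) / 4 = 19/4 = 4.75
  x̄ = (4.25, 4.75),  deviation x̄ - mu_0 = (4.25, 4.75) - (1, 6) = (3.25, -1.25).

Step 2 — sample covariance matrix, S[i,j] = (1/(n-1)) · Σ_k (x_{k,i} - mean_i) · (x_{k,j} - mean_j), divisor n-1 = 3:
  S[U,U] = ((-0.25)·(-0.25) + (-1.25)·(-1.25) + (-2.25)·(-2.25) + (3.75)·(3.75)) / 3 = 20.75/3 = 6.9167
  S[U,V] = ((-0.25)·(0.25) + (-1.25)·(-3.75) + (-2.25)·(0.25) + (3.75)·(3.25)) / 3 = 16.25/3 = 5.4167
  S[V,V] = ((0.25)·(0.25) + (-3.75)·(-3.75) + (0.25)·(0.25) + (3.25)·(3.25)) / 3 = 24.75/3 = 8.25
  S = [[6.9167, 5.4167],
 [5.4167, 8.25]].

Step 3 — invert S. det(S) = 6.9167·8.25 - (5.4167)² = 27.7222.
  S^{-1} = (1/det) · [[d, -b], [-b, a]] = [[0.2976, -0.1954],
 [-0.1954, 0.2495]].

Step 4 — quadratic form (x̄ - mu_0)^T · S^{-1} · (x̄ - mu_0):
  S^{-1} · (x̄ - mu_0) = (1.2114, -0.9469),
  (x̄ - mu_0)^T · [...] = (3.25)·(1.2114) + (-1.25)·(-0.9469) = 5.1207.

Step 5 — scale by n: T² = 4 · 5.1207 = 20.483.

T² ≈ 20.483


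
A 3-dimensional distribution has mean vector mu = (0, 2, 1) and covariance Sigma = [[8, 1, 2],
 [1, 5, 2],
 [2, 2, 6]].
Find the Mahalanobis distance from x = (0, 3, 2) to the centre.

Step 1 — centre the observation: (x - mu) = (0, 1, 1).

Step 2 — invert Sigma (cofactor / det for 3×3, or solve directly):
  Sigma^{-1} = [[0.1368, -0.0105, -0.0421],
 [-0.0105, 0.2316, -0.0737],
 [-0.0421, -0.0737, 0.2053]].

Step 3 — form the quadratic (x - mu)^T · Sigma^{-1} · (x - mu):
  Sigma^{-1} · (x - mu) = (-0.0526, 0.1579, 0.1316).
  (x - mu)^T · [Sigma^{-1} · (x - mu)] = (0)·(-0.0526) + (1)·(0.1579) + (1)·(0.1316) = 0.2895.

Step 4 — take square root: d = √(0.2895) ≈ 0.538.

d(x, mu) = √(0.2895) ≈ 0.538


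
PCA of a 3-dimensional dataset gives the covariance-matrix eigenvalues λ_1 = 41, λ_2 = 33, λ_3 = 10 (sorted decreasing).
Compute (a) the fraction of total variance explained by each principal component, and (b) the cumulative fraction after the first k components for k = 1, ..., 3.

Step 1 — total variance = trace(Sigma) = Σ λ_i = 41 + 33 + 10 = 84.

Step 2 — fraction explained by component i = λ_i / Σ λ:
  PC1: 41/84 = 0.4881
  PC2: 33/84 = 0.3929
  PC3: 10/84 = 0.119

Step 3 — cumulative fraction after k components = (λ_1 + ... + λ_k) / Σ λ:
  k = 1: 41/84 = 0.4881
  k = 2: (41 + 33)/84 = 74/84 = 0.881
  k = 3: (41 + 33 + 10)/84 = 84/84 = 1

Summary (fraction, with percent):

explained: PC1 0.4881 (48.81%), PC2 0.3929 (39.29%), PC3 0.119 (11.9%);  cumulative: 0.4881, 0.881, 1


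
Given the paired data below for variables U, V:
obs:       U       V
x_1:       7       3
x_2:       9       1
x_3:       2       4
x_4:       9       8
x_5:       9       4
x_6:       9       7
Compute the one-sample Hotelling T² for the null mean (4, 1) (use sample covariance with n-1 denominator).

Step 1 — sample mean vector:
  mean(U) = (7 + 9 + 2 + 9 + 9 + 9) / 6 = 45/6 = 7.5
  mean(V) = (3 + 1 + 4 + 8 + 4 + 7) / 6 = 27/6 = 4.5
  x̄ = (7.5, 4.5),  deviation x̄ - mu_0 = (7.5, 4.5) - (4, 1) = (3.5, 3.5).

Step 2 — sample covariance matrix, S[i,j] = (1/(n-1)) · Σ_k (x_{k,i} - mean_i) · (x_{k,j} - mean_j), divisor n-1 = 5:
  S[U,U] = ((-0.5)·(-0.5) + (1.5)·(1.5) + (-5.5)·(-5.5) + (1.5)·(1.5) + (1.5)·(1.5) + (1.5)·(1.5)) / 5 = 39.5/5 = 7.9
  S[U,V] = ((-0.5)·(-1.5) + (1.5)·(-3.5) + (-5.5)·(-0.5) + (1.5)·(3.5) + (1.5)·(-0.5) + (1.5)·(2.5)) / 5 = 6.5/5 = 1.3
  S[V,V] = ((-1.5)·(-1.5) + (-3.5)·(-3.5) + (-0.5)·(-0.5) + (3.5)·(3.5) + (-0.5)·(-0.5) + (2.5)·(2.5)) / 5 = 33.5/5 = 6.7
  S = [[7.9, 1.3],
 [1.3, 6.7]].

Step 3 — invert S. det(S) = 7.9·6.7 - (1.3)² = 51.24.
  S^{-1} = (1/det) · [[d, -b], [-b, a]] = [[0.1308, -0.0254],
 [-0.0254, 0.1542]].

Step 4 — quadratic form (x̄ - mu_0)^T · S^{-1} · (x̄ - mu_0):
  S^{-1} · (x̄ - mu_0) = (0.3689, 0.4508),
  (x̄ - mu_0)^T · [...] = (3.5)·(0.3689) + (3.5)·(0.4508) = 2.8689.

Step 5 — scale by n: T² = 6 · 2.8689 = 17.2131.

T² ≈ 17.2131


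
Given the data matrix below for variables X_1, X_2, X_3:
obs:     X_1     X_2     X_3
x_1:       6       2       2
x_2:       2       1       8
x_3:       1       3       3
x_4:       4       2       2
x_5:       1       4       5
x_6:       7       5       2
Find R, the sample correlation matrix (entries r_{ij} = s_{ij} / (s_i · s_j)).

Step 1 — column means:
  mean(X_1) = (6 + 2 + 1 + 4 + 1 + 7) / 6 = 21/6 = 3.5
  mean(X_2) = (2 + 1 + 3 + 2 + 4 + 5) / 6 = 17/6 = 2.8333
  mean(X_3) = (2 + 8 + 3 + 2 + 5 + 2) / 6 = 22/6 = 3.6667

Step 2 — sample variances and covariances s[i,j] = (1/(n-1)) · Σ_k (x_{k,i} - mean_i) · (x_{k,j} - mean_j), with n-1 = 5:
  s[X_1,X_1] = ((2.5)·(2.5) + (-1.5)·(-1.5) + (-2.5)·(-2.5) + (0.5)·(0.5) + (-2.5)·(-2.5) + (3.5)·(3.5)) / 5 = 33.5/5 = 6.7
  s[X_1,X_2] = ((2.5)·(-0.8333) + (-1.5)·(-1.8333) + (-2.5)·(0.1667) + (0.5)·(-0.8333) + (-2.5)·(1.1667) + (3.5)·(2.1667)) / 5 = 4.5/5 = 0.9
  s[X_1,X_3] = ((2.5)·(-1.6667) + (-1.5)·(4.3333) + (-2.5)·(-0.6667) + (0.5)·(-1.6667) + (-2.5)·(1.3333) + (3.5)·(-1.6667)) / 5 = -19/5 = -3.8
  s[X_2,X_2] = ((-0.8333)·(-0.8333) + (-1.8333)·(-1.8333) + (0.1667)·(0.1667) + (-0.8333)·(-0.8333) + (1.1667)·(1.1667) + (2.1667)·(2.1667)) / 5 = 10.8333/5 = 2.1667
  s[X_2,X_3] = ((-0.8333)·(-1.6667) + (-1.8333)·(4.3333) + (0.1667)·(-0.6667) + (-0.8333)·(-1.6667) + (1.1667)·(1.3333) + (2.1667)·(-1.6667)) / 5 = -7.3333/5 = -1.4667
  s[X_3,X_3] = ((-1.6667)·(-1.6667) + (4.3333)·(4.3333) + (-0.6667)·(-0.6667) + (-1.6667)·(-1.6667) + (1.3333)·(1.3333) + (-1.6667)·(-1.6667)) / 5 = 29.3333/5 = 5.8667
  Sample standard deviations s_i = √(s[i,i]):
  s(X_1) = √(6.7) = 2.5884
  s(X_2) = √(2.1667) = 1.472
  s(X_3) = √(5.8667) = 2.4221

Step 3 — r_{ij} = s_{ij} / (s_i · s_j):
  r[X_1,X_1] = 1 (diagonal).
  r[X_1,X_2] = 0.9 / (2.5884 · 1.472) = 0.9 / 3.8101 = 0.2362
  r[X_1,X_3] = -3.8 / (2.5884 · 2.4221) = -3.8 / 6.2695 = -0.6061
  r[X_2,X_2] = 1 (diagonal).
  r[X_2,X_3] = -1.4667 / (1.472 · 2.4221) = -1.4667 / 3.5653 = -0.4114
  r[X_3,X_3] = 1 (diagonal).

R is symmetric with unit diagonal. Assembling:

R = [[1, 0.2362, -0.6061],
 [0.2362, 1, -0.4114],
 [-0.6061, -0.4114, 1]]


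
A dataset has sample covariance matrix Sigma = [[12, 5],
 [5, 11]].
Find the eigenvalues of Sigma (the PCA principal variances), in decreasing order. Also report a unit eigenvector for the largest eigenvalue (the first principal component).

Step 1 — characteristic polynomial of 2×2 Sigma:
  det(Sigma - λI) = λ² - trace · λ + det = 0.
  trace = 12 + 11 = 23, det = 12·11 - (5)² = 107.
Step 2 — discriminant:
  Δ = trace² - 4·det = 529 - 428 = 101.
Step 3 — eigenvalues:
  λ = (trace ± √Δ)/2 = (23 ± 10.0499)/2,
  λ_1 = 16.5249,  λ_2 = 6.4751.

Step 4 — unit eigenvector for λ_1: solve (Sigma - λ_1 I)v = 0. First row:
  (12 - 16.5249)·v_x + (5)·v_y = 0, i.e. (-4.5249)·v_x + (5)·v_y = 0,
  so v ∝ (b, λ_1 - a) = (5, 4.5249) = u.
  ||u|| = √((5)² + (4.5249)²) = √(45.4751) ≈ 6.7435,
  v_1 = u/||u|| ≈ (0.7415, 0.671) (||v_1|| = 1).

λ_1 = 16.5249,  λ_2 = 6.4751;  v_1 ≈ (0.7415, 0.671)


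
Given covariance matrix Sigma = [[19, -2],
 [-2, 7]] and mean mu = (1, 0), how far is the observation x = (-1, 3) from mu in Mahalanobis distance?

Step 1 — centre the observation: (x - mu) = (-2, 3).

Step 2 — invert Sigma. det(Sigma) = 19·7 - (-2)² = 129.
  Sigma^{-1} = (1/det) · [[d, -b], [-b, a]] = [[0.0543, 0.0155],
 [0.0155, 0.1473]].

Step 3 — form the quadratic (x - mu)^T · Sigma^{-1} · (x - mu):
  Sigma^{-1} · (x - mu) = (-0.062, 0.4109).
  (x - mu)^T · [Sigma^{-1} · (x - mu)] = (-2)·(-0.062) + (3)·(0.4109) = 1.3566.

Step 4 — take square root: d = √(1.3566) ≈ 1.1647.

d(x, mu) = √(1.3566) ≈ 1.1647


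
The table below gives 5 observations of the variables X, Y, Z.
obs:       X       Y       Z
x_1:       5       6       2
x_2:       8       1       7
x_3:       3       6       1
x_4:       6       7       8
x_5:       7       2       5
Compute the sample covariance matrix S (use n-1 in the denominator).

Step 1 — column means:
  mean(X) = (5 + 8 + 3 + 6 + 7) / 5 = 29/5 = 5.8
  mean(Y) = (6 + 1 + 6 + 7 + 2) / 5 = 22/5 = 4.4
  mean(Z) = (2 + 7 + 1 + 8 + 5) / 5 = 23/5 = 4.6

Step 2 — sample covariance S[i,j] = (1/(n-1)) · Σ_k (x_{k,i} - mean_i) · (x_{k,j} - mean_j), with n-1 = 4.
  S[X,X] = ((-0.8)·(-0.8) + (2.2)·(2.2) + (-2.8)·(-2.8) + (0.2)·(0.2) + (1.2)·(1.2)) / 4 = 14.8/4 = 3.7
  S[X,Y] = ((-0.8)·(1.6) + (2.2)·(-3.4) + (-2.8)·(1.6) + (0.2)·(2.6) + (1.2)·(-2.4)) / 4 = -15.6/4 = -3.9
  S[X,Z] = ((-0.8)·(-2.6) + (2.2)·(2.4) + (-2.8)·(-3.6) + (0.2)·(3.4) + (1.2)·(0.4)) / 4 = 18.6/4 = 4.65
  S[Y,Y] = ((1.6)·(1.6) + (-3.4)·(-3.4) + (1.6)·(1.6) + (2.6)·(2.6) + (-2.4)·(-2.4)) / 4 = 29.2/4 = 7.3
  S[Y,Z] = ((1.6)·(-2.6) + (-3.4)·(2.4) + (1.6)·(-3.6) + (2.6)·(3.4) + (-2.4)·(0.4)) / 4 = -10.2/4 = -2.55
  S[Z,Z] = ((-2.6)·(-2.6) + (2.4)·(2.4) + (-3.6)·(-3.6) + (3.4)·(3.4) + (0.4)·(0.4)) / 4 = 37.2/4 = 9.3

S is symmetric (S[j,i] = S[i,j]). Assembling:

S = [[3.7, -3.9, 4.65],
 [-3.9, 7.3, -2.55],
 [4.65, -2.55, 9.3]]


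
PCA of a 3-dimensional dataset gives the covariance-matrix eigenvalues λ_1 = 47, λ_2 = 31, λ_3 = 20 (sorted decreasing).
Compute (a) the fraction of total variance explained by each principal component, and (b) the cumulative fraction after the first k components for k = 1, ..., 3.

Step 1 — total variance = trace(Sigma) = Σ λ_i = 47 + 31 + 20 = 98.

Step 2 — fraction explained by component i = λ_i / Σ λ:
  PC1: 47/98 = 0.4796
  PC2: 31/98 = 0.3163
  PC3: 20/98 = 0.2041

Step 3 — cumulative fraction after k components = (λ_1 + ... + λ_k) / Σ λ:
  k = 1: 47/98 = 0.4796
  k = 2: (47 + 31)/98 = 78/98 = 0.7959
  k = 3: (47 + 31 + 20)/98 = 98/98 = 1

Summary (fraction, with percent):

explained: PC1 0.4796 (47.96%), PC2 0.3163 (31.63%), PC3 0.2041 (20.41%);  cumulative: 0.4796, 0.7959, 1
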